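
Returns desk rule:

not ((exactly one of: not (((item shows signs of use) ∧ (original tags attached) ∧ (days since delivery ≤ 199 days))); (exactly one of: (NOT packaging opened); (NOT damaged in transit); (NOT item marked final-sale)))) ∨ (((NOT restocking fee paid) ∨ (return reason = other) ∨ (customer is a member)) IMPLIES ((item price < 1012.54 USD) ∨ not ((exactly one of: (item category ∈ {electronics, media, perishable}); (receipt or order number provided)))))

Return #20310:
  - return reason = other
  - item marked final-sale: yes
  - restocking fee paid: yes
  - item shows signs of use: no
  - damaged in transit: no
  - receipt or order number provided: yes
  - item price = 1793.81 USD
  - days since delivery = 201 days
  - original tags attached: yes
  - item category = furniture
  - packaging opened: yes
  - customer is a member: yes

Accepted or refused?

Atomic conditions:
  item shows signs of use: no → false
  original tags attached: yes → true
  days since delivery ≤ 199 days: 201 ≤ 199 is false
  NOT packaging opened: yes → false
  NOT damaged in transit: no → true
  NOT item marked final-sale: yes → false
  NOT restocking fee paid: yes → false
  return reason = other: other == other is true
  customer is a member: yes → true
  item price < 1012.54 USD: 1793.81 < 1012.54 is false
  item category ∈ {electronics, media, perishable}: furniture is not in the set → false
  receipt or order number provided: yes → true
Combine:
[1.1.1.1] false AND true AND false = false
[1.1.1] NOT false = true
[1.1.2] exactly-one(false, true, false) = true
[1.1] exactly-one(true, true) = false
[1] NOT false = true
[2.1] false OR true OR true = true
[2.2.2.1] exactly-one(false, true) = true
[2.2.2] NOT true = false
[2.2] false OR false = false
[2] true → false = false
[root] true OR false = true
Overall: true → accepted

Accepted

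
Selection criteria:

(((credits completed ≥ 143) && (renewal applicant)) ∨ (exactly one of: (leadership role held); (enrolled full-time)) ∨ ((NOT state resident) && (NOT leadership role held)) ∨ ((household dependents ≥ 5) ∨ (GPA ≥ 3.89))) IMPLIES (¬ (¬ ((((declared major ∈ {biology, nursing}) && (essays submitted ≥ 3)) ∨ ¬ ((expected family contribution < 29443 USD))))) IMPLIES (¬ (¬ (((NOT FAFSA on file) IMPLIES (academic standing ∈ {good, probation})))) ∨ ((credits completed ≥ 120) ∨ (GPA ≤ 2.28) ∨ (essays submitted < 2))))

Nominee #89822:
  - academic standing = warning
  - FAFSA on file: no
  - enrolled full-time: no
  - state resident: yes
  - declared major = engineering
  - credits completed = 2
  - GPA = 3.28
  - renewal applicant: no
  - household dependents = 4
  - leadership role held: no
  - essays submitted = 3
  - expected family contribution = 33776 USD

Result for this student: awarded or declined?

Atomic conditions:
  credits completed ≥ 143: 2 ≥ 143 is false
  renewal applicant: no → false
  leadership role held: no → false
  enrolled full-time: no → false
  NOT state resident: yes → false
  NOT leadership role held: no → true
  household dependents ≥ 5: 4 ≥ 5 is false
  GPA ≥ 3.89: 3.28 ≥ 3.89 is false
  declared major ∈ {biology, nursing}: engineering is not in the set → false
  essays submitted ≥ 3: 3 ≥ 3 is true
  expected family contribution < 29443 USD: 33776 < 29443 is false
  NOT FAFSA on file: no → true
  academic standing ∈ {good, probation}: warning is not in the set → false
  credits completed ≥ 120: 2 ≥ 120 is false
  GPA ≤ 2.28: 3.28 ≤ 2.28 is false
  essays submitted < 2: 3 < 2 is false
Combine:
[1.1] false AND false = false
[1.2] exactly-one(false, false) = false
[1.3] false AND true = false
[1.4] false OR false = false
[1] false OR false OR false OR false = false
[2.1.1.1.1] false AND true = false
[2.1.1.1.2] NOT false = true
[2.1.1.1] false OR true = true
[2.1.1] NOT true = false
[2.1] NOT false = true
[2.2.1.1.1] true → false = false
[2.2.1.1] NOT false = true
[2.2.1] NOT true = false
[2.2.2] false OR false OR false = false
[2.2] false OR false = false
[2] true → false = false
[root] false → false (antecedent false ⇒ implication holds) = true
Overall: true → awarded

Awarded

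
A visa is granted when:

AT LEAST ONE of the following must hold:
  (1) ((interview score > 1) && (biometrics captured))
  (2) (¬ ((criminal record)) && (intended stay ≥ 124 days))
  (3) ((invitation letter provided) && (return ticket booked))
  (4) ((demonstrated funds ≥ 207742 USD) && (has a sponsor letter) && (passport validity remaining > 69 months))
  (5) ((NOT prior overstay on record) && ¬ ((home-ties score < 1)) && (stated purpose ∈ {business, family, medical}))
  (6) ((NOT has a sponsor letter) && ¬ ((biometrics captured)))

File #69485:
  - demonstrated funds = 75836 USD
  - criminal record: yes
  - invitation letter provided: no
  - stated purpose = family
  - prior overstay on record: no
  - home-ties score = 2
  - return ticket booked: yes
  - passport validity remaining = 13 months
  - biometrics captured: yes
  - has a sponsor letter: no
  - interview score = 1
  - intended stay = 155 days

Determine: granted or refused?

Granted

Atomic conditions:
  interview score > 1: 1 > 1 is false
  biometrics captured: yes → true
  criminal record: yes → true
  intended stay ≥ 124 days: 155 ≥ 124 is true
  invitation letter provided: no → false
  return ticket booked: yes → true
  demonstrated funds ≥ 207742 USD: 75836 ≥ 207742 is false
  has a sponsor letter: no → false
  passport validity remaining > 69 months: 13 > 69 is false
  NOT prior overstay on record: no → true
  home-ties score < 1: 2 < 1 is false
  stated purpose ∈ {business, family, medical}: family is in the set → true
  NOT has a sponsor letter: no → true
Combine:
[1] false AND true = false
[2.1] NOT true = false
[2] false AND true = false
[3] false AND true = false
[4] false AND false AND false = false
[5.2] NOT false = true
[5] true AND true AND true = true
[6.2] NOT true = false
[6] true AND false = false
[root] false OR false OR false OR false OR true OR false = true
Overall: true → granted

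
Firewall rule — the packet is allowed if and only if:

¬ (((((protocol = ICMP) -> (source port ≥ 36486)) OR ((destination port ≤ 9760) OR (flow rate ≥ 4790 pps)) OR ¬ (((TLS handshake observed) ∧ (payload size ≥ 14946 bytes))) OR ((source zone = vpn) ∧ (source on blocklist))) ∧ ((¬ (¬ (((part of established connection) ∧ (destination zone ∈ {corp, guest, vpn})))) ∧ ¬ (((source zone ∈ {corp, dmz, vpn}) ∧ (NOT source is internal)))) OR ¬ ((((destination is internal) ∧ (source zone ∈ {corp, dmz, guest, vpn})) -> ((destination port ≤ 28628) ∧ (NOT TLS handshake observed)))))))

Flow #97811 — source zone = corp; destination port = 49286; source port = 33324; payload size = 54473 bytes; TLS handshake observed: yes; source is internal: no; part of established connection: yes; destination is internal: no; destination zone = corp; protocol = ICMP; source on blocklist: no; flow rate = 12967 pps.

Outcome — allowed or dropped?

Atomic conditions:
  protocol = ICMP: ICMP == ICMP is true
  source port ≥ 36486: 33324 ≥ 36486 is false
  destination port ≤ 9760: 49286 ≤ 9760 is false
  flow rate ≥ 4790 pps: 12967 ≥ 4790 is true
  TLS handshake observed: yes → true
  payload size ≥ 14946 bytes: 54473 ≥ 14946 is true
  source zone = vpn: corp == vpn is false
  source on blocklist: no → false
  part of established connection: yes → true
  destination zone ∈ {corp, guest, vpn}: corp is in the set → true
  source zone ∈ {corp, dmz, vpn}: corp is in the set → true
  NOT source is internal: no → true
  destination is internal: no → false
  source zone ∈ {corp, dmz, guest, vpn}: corp is in the set → true
  destination port ≤ 28628: 49286 ≤ 28628 is false
  NOT TLS handshake observed: yes → false
Combine:
[1.1.1] true → false = false
[1.1.2] false OR true = true
[1.1.3.1] true AND true = true
[1.1.3] NOT true = false
[1.1.4] false AND false = false
[1.1] false OR true OR false OR false = true
[1.2.1.1.1.1] true AND true = true
[1.2.1.1.1] NOT true = false
[1.2.1.1] NOT false = true
[1.2.1.2.1] true AND true = true
[1.2.1.2] NOT true = false
[1.2.1] true AND false = false
[1.2.2.1.1] false AND true = false
[1.2.2.1.2] false AND false = false
[1.2.2.1] false → false (antecedent false ⇒ implication holds) = true
[1.2.2] NOT true = false
[1.2] false OR false = false
[1] true AND false = false
[root] NOT false = true
Overall: true → allowed

Allowed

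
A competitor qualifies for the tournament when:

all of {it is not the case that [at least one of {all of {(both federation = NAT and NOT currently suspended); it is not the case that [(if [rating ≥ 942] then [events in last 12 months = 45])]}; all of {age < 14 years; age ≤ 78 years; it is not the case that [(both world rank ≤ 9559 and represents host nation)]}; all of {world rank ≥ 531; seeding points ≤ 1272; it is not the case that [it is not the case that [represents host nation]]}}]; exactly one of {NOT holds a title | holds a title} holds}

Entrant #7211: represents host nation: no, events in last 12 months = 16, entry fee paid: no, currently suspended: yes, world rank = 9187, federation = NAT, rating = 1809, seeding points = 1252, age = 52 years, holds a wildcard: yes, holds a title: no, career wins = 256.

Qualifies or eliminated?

Atomic conditions:
  federation = NAT: NAT == NAT is true
  NOT currently suspended: yes → false
  rating ≥ 942: 1809 ≥ 942 is true
  events in last 12 months = 45: 16 == 45 is false
  age < 14 years: 52 < 14 is false
  age ≤ 78 years: 52 ≤ 78 is true
  world rank ≤ 9559: 9187 ≤ 9559 is true
  represents host nation: no → false
  world rank ≥ 531: 9187 ≥ 531 is true
  seeding points ≤ 1272: 1252 ≤ 1272 is true
  NOT holds a title: no → true
  holds a title: no → false
Combine:
[1.1.1.1] true AND false = false
[1.1.1.2.1] true → false = false
[1.1.1.2] NOT false = true
[1.1.1] false AND true = false
[1.1.2.3.1] true AND false = false
[1.1.2.3] NOT false = true
[1.1.2] false AND true AND true = false
[1.1.3.3.1] NOT false = true
[1.1.3.3] NOT true = false
[1.1.3] true AND true AND false = false
[1.1] false OR false OR false = false
[1] NOT false = true
[2] exactly-one(true, false) = true
[root] true AND true = true
Overall: true → qualifies

Qualifies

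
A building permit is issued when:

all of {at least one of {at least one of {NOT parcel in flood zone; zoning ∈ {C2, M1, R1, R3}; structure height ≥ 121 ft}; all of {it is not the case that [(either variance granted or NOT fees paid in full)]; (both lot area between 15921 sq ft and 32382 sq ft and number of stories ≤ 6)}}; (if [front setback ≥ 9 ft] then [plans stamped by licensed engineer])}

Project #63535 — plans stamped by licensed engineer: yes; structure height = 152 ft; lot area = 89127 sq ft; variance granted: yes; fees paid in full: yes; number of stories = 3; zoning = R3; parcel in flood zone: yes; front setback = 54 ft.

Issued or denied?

Atomic conditions:
  NOT parcel in flood zone: yes → false
  zoning ∈ {C2, M1, R1, R3}: R3 is in the set → true
  structure height ≥ 121 ft: 152 ≥ 121 is true
  variance granted: yes → true
  NOT fees paid in full: yes → false
  lot area between 15921 sq ft and 32382 sq ft: 89127 in [15921, 32382] is false
  number of stories ≤ 6: 3 ≤ 6 is true
  front setback ≥ 9 ft: 54 ≥ 9 is true
  plans stamped by licensed engineer: yes → true
Combine:
[1.1] false OR true OR true = true
[1.2.1.1] true OR false = true
[1.2.1] NOT true = false
[1.2.2] false AND true = false
[1.2] false AND false = false
[1] true OR false = true
[2] true → true = true
[root] true AND true = true
Overall: true → issued

Issued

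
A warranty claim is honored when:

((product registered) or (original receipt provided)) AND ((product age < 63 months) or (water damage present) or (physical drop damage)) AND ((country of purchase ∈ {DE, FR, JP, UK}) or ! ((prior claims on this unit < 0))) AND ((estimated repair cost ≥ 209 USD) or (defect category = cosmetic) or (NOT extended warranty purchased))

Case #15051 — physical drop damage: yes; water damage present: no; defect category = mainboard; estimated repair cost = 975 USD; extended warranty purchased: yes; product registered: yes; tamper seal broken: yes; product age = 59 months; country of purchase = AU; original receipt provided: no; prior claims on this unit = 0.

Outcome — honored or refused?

Honored

Atomic conditions:
  product registered: yes → true
  original receipt provided: no → false
  product age < 63 months: 59 < 63 is true
  water damage present: no → false
  physical drop damage: yes → true
  country of purchase ∈ {DE, FR, JP, UK}: AU is not in the set → false
  prior claims on this unit < 0: 0 < 0 is false
  estimated repair cost ≥ 209 USD: 975 ≥ 209 is true
  defect category = cosmetic: mainboard == cosmetic is false
  NOT extended warranty purchased: yes → false
Combine:
[1] true OR false = true
[2] true OR false OR true = true
[3.2] NOT false = true
[3] false OR true = true
[4] true OR false OR false = true
[root] true AND true AND true AND true = true
Overall: true → honored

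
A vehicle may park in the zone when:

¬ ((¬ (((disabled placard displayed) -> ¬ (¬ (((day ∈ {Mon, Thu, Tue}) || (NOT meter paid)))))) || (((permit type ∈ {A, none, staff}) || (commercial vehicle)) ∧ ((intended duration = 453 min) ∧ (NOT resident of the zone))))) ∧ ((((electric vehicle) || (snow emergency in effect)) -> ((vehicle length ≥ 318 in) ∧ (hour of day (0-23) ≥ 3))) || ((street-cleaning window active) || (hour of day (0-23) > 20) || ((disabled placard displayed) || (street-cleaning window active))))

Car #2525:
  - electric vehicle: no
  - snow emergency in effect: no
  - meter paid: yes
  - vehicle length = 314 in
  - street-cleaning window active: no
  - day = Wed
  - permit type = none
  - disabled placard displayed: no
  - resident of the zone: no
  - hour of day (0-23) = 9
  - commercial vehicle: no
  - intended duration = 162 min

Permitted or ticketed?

Permitted

Atomic conditions:
  disabled placard displayed: no → false
  day ∈ {Mon, Thu, Tue}: Wed is not in the set → false
  NOT meter paid: yes → false
  permit type ∈ {A, none, staff}: none is in the set → true
  commercial vehicle: no → false
  intended duration = 453 min: 162 == 453 is false
  NOT resident of the zone: no → true
  electric vehicle: no → false
  snow emergency in effect: no → false
  vehicle length ≥ 318 in: 314 ≥ 318 is false
  hour of day (0-23) ≥ 3: 9 ≥ 3 is true
  street-cleaning window active: no → false
  hour of day (0-23) > 20: 9 > 20 is false
Combine:
[1.1.1.1.2.1.1] false OR false = false
[1.1.1.1.2.1] NOT false = true
[1.1.1.1.2] NOT true = false
[1.1.1.1] false → false (antecedent false ⇒ implication holds) = true
[1.1.1] NOT true = false
[1.1.2.1] true OR false = true
[1.1.2.2] false AND true = false
[1.1.2] true AND false = false
[1.1] false OR false = false
[1] NOT false = true
[2.1.1] false OR false = false
[2.1.2] false AND true = false
[2.1] false → false (antecedent false ⇒ implication holds) = true
[2.2.3] false OR false = false
[2.2] false OR false OR false = false
[2] true OR false = true
[root] true AND true = true
Overall: true → permitted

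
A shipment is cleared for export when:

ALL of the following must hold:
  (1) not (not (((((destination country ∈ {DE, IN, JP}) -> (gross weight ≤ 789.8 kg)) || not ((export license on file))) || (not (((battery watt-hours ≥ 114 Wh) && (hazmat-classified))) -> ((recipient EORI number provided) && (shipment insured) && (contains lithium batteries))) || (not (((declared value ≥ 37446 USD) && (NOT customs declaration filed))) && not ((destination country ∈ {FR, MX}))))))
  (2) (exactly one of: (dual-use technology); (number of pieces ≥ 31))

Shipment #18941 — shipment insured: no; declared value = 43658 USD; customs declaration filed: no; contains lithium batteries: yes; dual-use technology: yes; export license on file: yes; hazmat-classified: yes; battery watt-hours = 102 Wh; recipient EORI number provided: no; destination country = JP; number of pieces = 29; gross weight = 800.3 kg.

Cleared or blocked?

Atomic conditions:
  destination country ∈ {DE, IN, JP}: JP is in the set → true
  gross weight ≤ 789.8 kg: 800.3 ≤ 789.8 is false
  export license on file: yes → true
  battery watt-hours ≥ 114 Wh: 102 ≥ 114 is false
  hazmat-classified: yes → true
  recipient EORI number provided: no → false
  shipment insured: no → false
  contains lithium batteries: yes → true
  declared value ≥ 37446 USD: 43658 ≥ 37446 is true
  NOT customs declaration filed: no → true
  destination country ∈ {FR, MX}: JP is not in the set → false
  dual-use technology: yes → true
  number of pieces ≥ 31: 29 ≥ 31 is false
Combine:
[1.1.1.1.1] true → false = false
[1.1.1.1.2] NOT true = false
[1.1.1.1] false OR false = false
[1.1.1.2.1.1] false AND true = false
[1.1.1.2.1] NOT false = true
[1.1.1.2.2] false AND false AND true = false
[1.1.1.2] true → false = false
[1.1.1.3.1.1] true AND true = true
[1.1.1.3.1] NOT true = false
[1.1.1.3.2] NOT false = true
[1.1.1.3] false AND true = false
[1.1.1] false OR false OR false = false
[1.1] NOT false = true
[1] NOT true = false
[2] exactly-one(true, false) = true
[root] false AND true = false
Overall: false → blocked

Blocked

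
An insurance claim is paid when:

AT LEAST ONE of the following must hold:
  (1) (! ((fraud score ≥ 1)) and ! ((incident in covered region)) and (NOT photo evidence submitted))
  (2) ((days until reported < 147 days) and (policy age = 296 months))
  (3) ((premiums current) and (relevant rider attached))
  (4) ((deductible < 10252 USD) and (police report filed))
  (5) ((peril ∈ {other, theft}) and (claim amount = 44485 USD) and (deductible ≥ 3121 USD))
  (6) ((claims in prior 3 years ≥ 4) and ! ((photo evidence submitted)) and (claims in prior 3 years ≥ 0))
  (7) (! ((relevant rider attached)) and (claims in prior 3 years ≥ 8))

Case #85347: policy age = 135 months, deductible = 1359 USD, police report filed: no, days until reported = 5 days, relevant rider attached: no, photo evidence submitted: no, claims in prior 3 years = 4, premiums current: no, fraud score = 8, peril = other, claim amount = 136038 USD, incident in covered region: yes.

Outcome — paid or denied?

Paid

Atomic conditions:
  fraud score ≥ 1: 8 ≥ 1 is true
  incident in covered region: yes → true
  NOT photo evidence submitted: no → true
  days until reported < 147 days: 5 < 147 is true
  policy age = 296 months: 135 == 296 is false
  premiums current: no → false
  relevant rider attached: no → false
  deductible < 10252 USD: 1359 < 10252 is true
  police report filed: no → false
  peril ∈ {other, theft}: other is in the set → true
  claim amount = 44485 USD: 136038 == 44485 is false
  deductible ≥ 3121 USD: 1359 ≥ 3121 is false
  claims in prior 3 years ≥ 4: 4 ≥ 4 is true
  photo evidence submitted: no → false
  claims in prior 3 years ≥ 0: 4 ≥ 0 is true
  claims in prior 3 years ≥ 8: 4 ≥ 8 is false
Combine:
[1.1] NOT true = false
[1.2] NOT true = false
[1] false AND false AND true = false
[2] true AND false = false
[3] false AND false = false
[4] true AND false = false
[5] true AND false AND false = false
[6.2] NOT false = true
[6] true AND true AND true = true
[7.1] NOT false = true
[7] true AND false = false
[root] false OR false OR false OR false OR false OR true OR false = true
Overall: true → paid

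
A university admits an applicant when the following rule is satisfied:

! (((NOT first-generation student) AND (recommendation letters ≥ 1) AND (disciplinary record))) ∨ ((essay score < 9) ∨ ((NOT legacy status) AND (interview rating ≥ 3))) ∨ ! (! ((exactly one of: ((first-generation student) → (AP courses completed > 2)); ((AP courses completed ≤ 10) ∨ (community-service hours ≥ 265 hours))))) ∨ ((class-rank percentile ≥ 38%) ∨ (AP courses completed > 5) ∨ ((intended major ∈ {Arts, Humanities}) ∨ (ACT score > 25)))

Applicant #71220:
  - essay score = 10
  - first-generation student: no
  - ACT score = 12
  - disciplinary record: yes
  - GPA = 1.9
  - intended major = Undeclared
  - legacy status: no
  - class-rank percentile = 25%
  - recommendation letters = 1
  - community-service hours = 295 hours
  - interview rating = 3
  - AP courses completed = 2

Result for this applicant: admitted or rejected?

Admitted

Atomic conditions:
  NOT first-generation student: no → true
  recommendation letters ≥ 1: 1 ≥ 1 is true
  disciplinary record: yes → true
  essay score < 9: 10 < 9 is false
  NOT legacy status: no → true
  interview rating ≥ 3: 3 ≥ 3 is true
  first-generation student: no → false
  AP courses completed > 2: 2 > 2 is false
  AP courses completed ≤ 10: 2 ≤ 10 is true
  community-service hours ≥ 265 hours: 295 ≥ 265 is true
  class-rank percentile ≥ 38%: 25 ≥ 38 is false
  AP courses completed > 5: 2 > 5 is false
  intended major ∈ {Arts, Humanities}: Undeclared is not in the set → false
  ACT score > 25: 12 > 25 is false
Combine:
[1.1] true AND true AND true = true
[1] NOT true = false
[2.2] true AND true = true
[2] false OR true = true
[3.1.1.1] false → false (antecedent false ⇒ implication holds) = true
[3.1.1.2] true OR true = true
[3.1.1] exactly-one(true, true) = false
[3.1] NOT false = true
[3] NOT true = false
[4.3] false OR false = false
[4] false OR false OR false = false
[root] false OR true OR false OR false = true
Overall: true → admitted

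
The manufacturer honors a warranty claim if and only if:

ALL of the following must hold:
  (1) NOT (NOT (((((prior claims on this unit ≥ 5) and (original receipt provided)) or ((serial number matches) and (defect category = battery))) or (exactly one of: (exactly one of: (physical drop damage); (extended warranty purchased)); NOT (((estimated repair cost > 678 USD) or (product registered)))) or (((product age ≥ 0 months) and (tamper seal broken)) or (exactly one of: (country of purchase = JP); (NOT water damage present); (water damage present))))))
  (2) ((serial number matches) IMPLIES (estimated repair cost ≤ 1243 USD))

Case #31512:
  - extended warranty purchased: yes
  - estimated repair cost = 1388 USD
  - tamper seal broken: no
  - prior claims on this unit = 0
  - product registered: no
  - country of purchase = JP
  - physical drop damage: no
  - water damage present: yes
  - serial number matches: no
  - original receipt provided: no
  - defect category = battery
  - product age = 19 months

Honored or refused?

Honored

Atomic conditions:
  prior claims on this unit ≥ 5: 0 ≥ 5 is false
  original receipt provided: no → false
  serial number matches: no → false
  defect category = battery: battery == battery is true
  physical drop damage: no → false
  extended warranty purchased: yes → true
  estimated repair cost > 678 USD: 1388 > 678 is true
  product registered: no → false
  product age ≥ 0 months: 19 ≥ 0 is true
  tamper seal broken: no → false
  country of purchase = JP: JP == JP is true
  NOT water damage present: yes → false
  water damage present: yes → true
  estimated repair cost ≤ 1243 USD: 1388 ≤ 1243 is false
Combine:
[1.1.1.1.1] false AND false = false
[1.1.1.1.2] false AND true = false
[1.1.1.1] false OR false = false
[1.1.1.2.1] exactly-one(false, true) = true
[1.1.1.2.2.1] true OR false = true
[1.1.1.2.2] NOT true = false
[1.1.1.2] exactly-one(true, false) = true
[1.1.1.3.1] true AND false = false
[1.1.1.3.2] exactly-one(true, false, true) = false
[1.1.1.3] false OR false = false
[1.1.1] false OR true OR false = true
[1.1] NOT true = false
[1] NOT false = true
[2] false → false (antecedent false ⇒ implication holds) = true
[root] true AND true = true
Overall: true → honored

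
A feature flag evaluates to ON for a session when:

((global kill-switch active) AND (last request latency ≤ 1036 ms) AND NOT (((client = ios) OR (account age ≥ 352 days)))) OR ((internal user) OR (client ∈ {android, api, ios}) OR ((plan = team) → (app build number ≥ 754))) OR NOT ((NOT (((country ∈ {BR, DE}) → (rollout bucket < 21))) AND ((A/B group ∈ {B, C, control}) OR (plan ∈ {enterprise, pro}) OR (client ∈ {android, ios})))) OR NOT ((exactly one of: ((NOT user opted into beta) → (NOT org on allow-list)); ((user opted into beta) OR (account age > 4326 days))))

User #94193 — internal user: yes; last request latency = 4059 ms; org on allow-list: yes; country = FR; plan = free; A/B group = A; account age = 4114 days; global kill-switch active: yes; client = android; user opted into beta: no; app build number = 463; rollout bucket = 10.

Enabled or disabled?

Enabled

Atomic conditions:
  global kill-switch active: yes → true
  last request latency ≤ 1036 ms: 4059 ≤ 1036 is false
  client = ios: android == ios is false
  account age ≥ 352 days: 4114 ≥ 352 is true
  internal user: yes → true
  client ∈ {android, api, ios}: android is in the set → true
  plan = team: free == team is false
  app build number ≥ 754: 463 ≥ 754 is false
  country ∈ {BR, DE}: FR is not in the set → false
  rollout bucket < 21: 10 < 21 is true
  A/B group ∈ {B, C, control}: A is not in the set → false
  plan ∈ {enterprise, pro}: free is not in the set → false
  client ∈ {android, ios}: android is in the set → true
  NOT user opted into beta: no → true
  NOT org on allow-list: yes → false
  user opted into beta: no → false
  account age > 4326 days: 4114 > 4326 is false
Combine:
[1.3.1] false OR true = true
[1.3] NOT true = false
[1] true AND false AND false = false
[2.3] false → false (antecedent false ⇒ implication holds) = true
[2] true OR true OR true = true
[3.1.1.1] false → true (antecedent false ⇒ implication holds) = true
[3.1.1] NOT true = false
[3.1.2] false OR false OR true = true
[3.1] false AND true = false
[3] NOT false = true
[4.1.1] true → false = false
[4.1.2] false OR false = false
[4.1] exactly-one(false, false) = false
[4] NOT false = true
[root] false OR true OR true OR true = true
Overall: true → enabled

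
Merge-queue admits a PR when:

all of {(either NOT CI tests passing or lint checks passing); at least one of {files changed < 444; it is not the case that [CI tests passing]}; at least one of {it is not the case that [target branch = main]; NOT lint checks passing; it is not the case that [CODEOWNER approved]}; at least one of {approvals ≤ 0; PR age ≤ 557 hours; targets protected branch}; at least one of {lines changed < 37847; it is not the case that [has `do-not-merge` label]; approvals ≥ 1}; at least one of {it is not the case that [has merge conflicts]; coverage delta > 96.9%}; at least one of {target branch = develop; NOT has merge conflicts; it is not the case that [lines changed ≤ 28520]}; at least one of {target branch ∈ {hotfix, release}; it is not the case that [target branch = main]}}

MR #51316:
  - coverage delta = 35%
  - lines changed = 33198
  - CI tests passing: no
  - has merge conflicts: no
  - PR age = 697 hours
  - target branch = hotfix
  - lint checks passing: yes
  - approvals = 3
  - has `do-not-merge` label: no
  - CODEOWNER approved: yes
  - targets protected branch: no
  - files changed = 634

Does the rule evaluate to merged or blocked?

Atomic conditions:
  NOT CI tests passing: no → true
  lint checks passing: yes → true
  files changed < 444: 634 < 444 is false
  CI tests passing: no → false
  target branch = main: hotfix == main is false
  NOT lint checks passing: yes → false
  CODEOWNER approved: yes → true
  approvals ≤ 0: 3 ≤ 0 is false
  PR age ≤ 557 hours: 697 ≤ 557 is false
  targets protected branch: no → false
  lines changed < 37847: 33198 < 37847 is true
  has `do-not-merge` label: no → false
  approvals ≥ 1: 3 ≥ 1 is true
  has merge conflicts: no → false
  coverage delta > 96.9%: 35 > 96.9 is false
  target branch = develop: hotfix == develop is false
  NOT has merge conflicts: no → true
  lines changed ≤ 28520: 33198 ≤ 28520 is false
  target branch ∈ {hotfix, release}: hotfix is in the set → true
Combine:
[1] true OR true = true
[2.2] NOT false = true
[2] false OR true = true
[3.1] NOT false = true
[3.3] NOT true = false
[3] true OR false OR false = true
[4] false OR false OR false = false
[5.2] NOT false = true
[5] true OR true OR true = true
[6.1] NOT false = true
[6] true OR false = true
[7.3] NOT false = true
[7] false OR true OR true = true
[8.2] NOT false = true
[8] true OR true = true
[root] true AND true AND true AND false AND true AND true AND true AND true = false
Overall: false → blocked

Blocked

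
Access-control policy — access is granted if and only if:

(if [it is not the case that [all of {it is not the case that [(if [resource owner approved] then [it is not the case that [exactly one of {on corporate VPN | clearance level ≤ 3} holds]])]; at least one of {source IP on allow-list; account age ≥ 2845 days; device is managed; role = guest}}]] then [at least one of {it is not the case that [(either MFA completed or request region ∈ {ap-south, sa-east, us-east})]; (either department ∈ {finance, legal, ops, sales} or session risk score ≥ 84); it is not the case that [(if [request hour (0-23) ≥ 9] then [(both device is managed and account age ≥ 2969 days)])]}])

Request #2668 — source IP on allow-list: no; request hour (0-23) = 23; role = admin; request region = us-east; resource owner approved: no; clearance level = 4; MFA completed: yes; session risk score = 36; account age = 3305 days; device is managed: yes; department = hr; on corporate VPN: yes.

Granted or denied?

Atomic conditions:
  resource owner approved: no → false
  on corporate VPN: yes → true
  clearance level ≤ 3: 4 ≤ 3 is false
  source IP on allow-list: no → false
  account age ≥ 2845 days: 3305 ≥ 2845 is true
  device is managed: yes → true
  role = guest: admin == guest is false
  MFA completed: yes → true
  request region ∈ {ap-south, sa-east, us-east}: us-east is in the set → true
  department ∈ {finance, legal, ops, sales}: hr is not in the set → false
  session risk score ≥ 84: 36 ≥ 84 is false
  request hour (0-23) ≥ 9: 23 ≥ 9 is true
  account age ≥ 2969 days: 3305 ≥ 2969 is true
Combine:
[1.1.1.1.2.1] exactly-one(true, false) = true
[1.1.1.1.2] NOT true = false
[1.1.1.1] false → false (antecedent false ⇒ implication holds) = true
[1.1.1] NOT true = false
[1.1.2] false OR true OR true OR false = true
[1.1] false AND true = false
[1] NOT false = true
[2.1.1] true OR true = true
[2.1] NOT true = false
[2.2] false OR false = false
[2.3.1.2] true AND true = true
[2.3.1] true → true = true
[2.3] NOT true = false
[2] false OR false OR false = false
[root] true → false = false
Overall: false → denied

Denied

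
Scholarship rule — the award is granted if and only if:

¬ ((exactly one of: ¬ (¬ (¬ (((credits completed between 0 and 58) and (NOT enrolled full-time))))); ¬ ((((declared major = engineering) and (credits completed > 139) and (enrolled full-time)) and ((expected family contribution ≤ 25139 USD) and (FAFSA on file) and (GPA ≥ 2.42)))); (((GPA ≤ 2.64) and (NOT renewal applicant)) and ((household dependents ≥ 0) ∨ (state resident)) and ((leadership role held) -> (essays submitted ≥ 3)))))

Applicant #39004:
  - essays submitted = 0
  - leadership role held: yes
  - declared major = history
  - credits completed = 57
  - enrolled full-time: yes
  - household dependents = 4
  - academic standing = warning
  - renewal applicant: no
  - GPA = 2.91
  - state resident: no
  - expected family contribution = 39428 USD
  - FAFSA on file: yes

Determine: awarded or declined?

Atomic conditions:
  credits completed between 0 and 58: 57 in [0, 58] is true
  NOT enrolled full-time: yes → false
  declared major = engineering: history == engineering is false
  credits completed > 139: 57 > 139 is false
  enrolled full-time: yes → true
  expected family contribution ≤ 25139 USD: 39428 ≤ 25139 is false
  FAFSA on file: yes → true
  GPA ≥ 2.42: 2.91 ≥ 2.42 is true
  GPA ≤ 2.64: 2.91 ≤ 2.64 is false
  NOT renewal applicant: no → true
  household dependents ≥ 0: 4 ≥ 0 is true
  state resident: no → false
  leadership role held: yes → true
  essays submitted ≥ 3: 0 ≥ 3 is false
Combine:
[1.1.1.1.1] true AND false = false
[1.1.1.1] NOT false = true
[1.1.1] NOT true = false
[1.1] NOT false = true
[1.2.1.1] false AND false AND true = false
[1.2.1.2] false AND true AND true = false
[1.2.1] false AND false = false
[1.2] NOT false = true
[1.3.1] false AND true = false
[1.3.2] true OR false = true
[1.3.3] true → false = false
[1.3] false AND true AND false = false
[1] exactly-one(true, true, false) = false
[root] NOT false = true
Overall: true → awarded

Awarded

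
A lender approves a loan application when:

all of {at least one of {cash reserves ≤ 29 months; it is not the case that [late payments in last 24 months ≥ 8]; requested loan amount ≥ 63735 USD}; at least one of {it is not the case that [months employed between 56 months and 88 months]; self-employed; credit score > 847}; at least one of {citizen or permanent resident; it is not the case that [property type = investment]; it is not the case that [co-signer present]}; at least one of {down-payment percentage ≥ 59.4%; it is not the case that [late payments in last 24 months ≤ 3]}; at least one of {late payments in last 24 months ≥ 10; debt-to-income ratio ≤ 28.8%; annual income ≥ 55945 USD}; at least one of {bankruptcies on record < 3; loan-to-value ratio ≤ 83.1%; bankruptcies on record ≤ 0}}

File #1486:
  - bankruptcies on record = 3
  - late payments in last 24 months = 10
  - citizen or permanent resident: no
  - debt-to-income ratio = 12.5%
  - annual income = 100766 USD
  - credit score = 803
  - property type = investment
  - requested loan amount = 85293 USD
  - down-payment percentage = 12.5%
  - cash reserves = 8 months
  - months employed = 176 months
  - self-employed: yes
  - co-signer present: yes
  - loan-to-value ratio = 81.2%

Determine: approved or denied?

Atomic conditions:
  cash reserves ≤ 29 months: 8 ≤ 29 is true
  late payments in last 24 months ≥ 8: 10 ≥ 8 is true
  requested loan amount ≥ 63735 USD: 85293 ≥ 63735 is true
  months employed between 56 months and 88 months: 176 in [56, 88] is false
  self-employed: yes → true
  credit score > 847: 803 > 847 is false
  citizen or permanent resident: no → false
  property type = investment: investment == investment is true
  co-signer present: yes → true
  down-payment percentage ≥ 59.4%: 12.5 ≥ 59.4 is false
  late payments in last 24 months ≤ 3: 10 ≤ 3 is false
  late payments in last 24 months ≥ 10: 10 ≥ 10 is true
  debt-to-income ratio ≤ 28.8%: 12.5 ≤ 28.8 is true
  annual income ≥ 55945 USD: 100766 ≥ 55945 is true
  bankruptcies on record < 3: 3 < 3 is false
  loan-to-value ratio ≤ 83.1%: 81.2 ≤ 83.1 is true
  bankruptcies on record ≤ 0: 3 ≤ 0 is false
Combine:
[1.2] NOT true = false
[1] true OR false OR true = true
[2.1] NOT false = true
[2] true OR true OR false = true
[3.2] NOT true = false
[3.3] NOT true = false
[3] false OR false OR false = false
[4.2] NOT false = true
[4] false OR true = true
[5] true OR true OR true = true
[6] false OR true OR false = true
[root] true AND true AND false AND true AND true AND true = false
Overall: false → denied

Denied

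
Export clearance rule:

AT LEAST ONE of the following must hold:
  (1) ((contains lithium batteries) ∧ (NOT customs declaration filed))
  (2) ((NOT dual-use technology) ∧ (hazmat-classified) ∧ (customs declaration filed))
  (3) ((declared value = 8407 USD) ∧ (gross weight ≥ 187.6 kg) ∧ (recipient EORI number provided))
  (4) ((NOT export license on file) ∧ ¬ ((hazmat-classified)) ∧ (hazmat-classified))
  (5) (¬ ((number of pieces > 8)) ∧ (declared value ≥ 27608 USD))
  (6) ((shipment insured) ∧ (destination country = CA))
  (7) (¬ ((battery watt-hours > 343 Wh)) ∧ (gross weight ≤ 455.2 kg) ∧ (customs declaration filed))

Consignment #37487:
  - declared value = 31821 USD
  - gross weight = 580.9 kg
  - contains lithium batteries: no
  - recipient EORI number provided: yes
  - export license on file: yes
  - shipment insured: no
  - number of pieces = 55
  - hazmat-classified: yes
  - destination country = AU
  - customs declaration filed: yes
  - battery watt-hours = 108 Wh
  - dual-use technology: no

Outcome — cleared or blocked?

Cleared

Atomic conditions:
  contains lithium batteries: no → false
  NOT customs declaration filed: yes → false
  NOT dual-use technology: no → true
  hazmat-classified: yes → true
  customs declaration filed: yes → true
  declared value = 8407 USD: 31821 == 8407 is false
  gross weight ≥ 187.6 kg: 580.9 ≥ 187.6 is true
  recipient EORI number provided: yes → true
  NOT export license on file: yes → false
  number of pieces > 8: 55 > 8 is true
  declared value ≥ 27608 USD: 31821 ≥ 27608 is true
  shipment insured: no → false
  destination country = CA: AU == CA is false
  battery watt-hours > 343 Wh: 108 > 343 is false
  gross weight ≤ 455.2 kg: 580.9 ≤ 455.2 is false
Combine:
[1] false AND false = false
[2] true AND true AND true = true
[3] false AND true AND true = false
[4.2] NOT true = false
[4] false AND false AND true = false
[5.1] NOT true = false
[5] false AND true = false
[6] false AND false = false
[7.1] NOT false = true
[7] true AND false AND true = false
[root] false OR true OR false OR false OR false OR false OR false = true
Overall: true → cleared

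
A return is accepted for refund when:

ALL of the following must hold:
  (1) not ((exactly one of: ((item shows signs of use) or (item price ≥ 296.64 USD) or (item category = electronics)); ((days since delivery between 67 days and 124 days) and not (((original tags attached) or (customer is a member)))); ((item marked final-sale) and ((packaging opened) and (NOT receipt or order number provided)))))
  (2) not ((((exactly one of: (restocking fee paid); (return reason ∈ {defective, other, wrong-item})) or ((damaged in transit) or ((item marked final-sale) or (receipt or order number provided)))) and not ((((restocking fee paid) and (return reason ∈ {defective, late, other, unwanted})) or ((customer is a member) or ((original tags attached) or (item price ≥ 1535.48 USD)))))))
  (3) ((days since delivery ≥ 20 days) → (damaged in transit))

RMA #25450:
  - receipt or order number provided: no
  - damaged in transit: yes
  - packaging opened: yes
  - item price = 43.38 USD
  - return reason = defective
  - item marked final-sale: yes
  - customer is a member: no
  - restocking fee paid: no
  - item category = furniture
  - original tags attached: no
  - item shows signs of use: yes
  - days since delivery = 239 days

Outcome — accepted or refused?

Refused

Atomic conditions:
  item shows signs of use: yes → true
  item price ≥ 296.64 USD: 43.38 ≥ 296.64 is false
  item category = electronics: furniture == electronics is false
  days since delivery between 67 days and 124 days: 239 in [67, 124] is false
  original tags attached: no → false
  customer is a member: no → false
  item marked final-sale: yes → true
  packaging opened: yes → true
  NOT receipt or order number provided: no → true
  restocking fee paid: no → false
  return reason ∈ {defective, other, wrong-item}: defective is in the set → true
  damaged in transit: yes → true
  receipt or order number provided: no → false
  return reason ∈ {defective, late, other, unwanted}: defective is in the set → true
  item price ≥ 1535.48 USD: 43.38 ≥ 1535.48 is false
  days since delivery ≥ 20 days: 239 ≥ 20 is true
Combine:
[1.1.1] true OR false OR false = true
[1.1.2.2.1] false OR false = false
[1.1.2.2] NOT false = true
[1.1.2] false AND true = false
[1.1.3.2] true AND true = true
[1.1.3] true AND true = true
[1.1] exactly-one(true, false, true) = false
[1] NOT false = true
[2.1.1.1] exactly-one(false, true) = true
[2.1.1.2.2] true OR false = true
[2.1.1.2] true OR true = true
[2.1.1] true OR true = true
[2.1.2.1.1] false AND true = false
[2.1.2.1.2.2] false OR false = false
[2.1.2.1.2] false OR false = false
[2.1.2.1] false OR false = false
[2.1.2] NOT false = true
[2.1] true AND true = true
[2] NOT true = false
[3] true → true = true
[root] true AND false AND true = false
Overall: false → refused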